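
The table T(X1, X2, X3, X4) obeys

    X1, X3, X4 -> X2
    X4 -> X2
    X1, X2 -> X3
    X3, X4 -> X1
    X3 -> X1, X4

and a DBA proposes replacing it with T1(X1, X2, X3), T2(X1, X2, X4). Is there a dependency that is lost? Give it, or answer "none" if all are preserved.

X1, X3, X4 → X2: restricted closure across fragments reaches X2.
X4 → X2 lies within T2.
X1, X2 → X3 lies within T1.
X3, X4 → X1: restricted closure across fragments reaches X1.
X3 → X1, X4: restricted closure across fragments reaches X1, X4.
Every dependency is enforceable on the fragments, so the decomposition is dependency-preserving.

none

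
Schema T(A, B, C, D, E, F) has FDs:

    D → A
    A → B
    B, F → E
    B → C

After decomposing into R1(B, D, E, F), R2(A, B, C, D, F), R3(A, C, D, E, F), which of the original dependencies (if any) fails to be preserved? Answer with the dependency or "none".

none

D → A lies within R2.
A → B lies within R2.
B, F → E lies within R1.
B → C lies within R2.
Every dependency is enforceable on the fragments, so the decomposition is dependency-preserving.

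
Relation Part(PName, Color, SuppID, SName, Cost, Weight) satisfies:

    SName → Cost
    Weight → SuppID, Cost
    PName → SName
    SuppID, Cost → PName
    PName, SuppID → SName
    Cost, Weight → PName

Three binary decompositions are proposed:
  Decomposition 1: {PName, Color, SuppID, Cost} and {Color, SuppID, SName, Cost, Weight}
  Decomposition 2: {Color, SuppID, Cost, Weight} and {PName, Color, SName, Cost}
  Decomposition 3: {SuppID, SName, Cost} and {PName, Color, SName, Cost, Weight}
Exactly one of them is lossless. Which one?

Decomposition 1

Decomposition 1: common = {Color, SuppID, Cost}, closure = {PName, Color, SuppID, SName, Cost} → lossless.
Decomposition 2: common = {Color, Cost}, closure = {Color, Cost} → lossy.
Decomposition 3: common = {SName, Cost}, closure = {SName, Cost} → lossy.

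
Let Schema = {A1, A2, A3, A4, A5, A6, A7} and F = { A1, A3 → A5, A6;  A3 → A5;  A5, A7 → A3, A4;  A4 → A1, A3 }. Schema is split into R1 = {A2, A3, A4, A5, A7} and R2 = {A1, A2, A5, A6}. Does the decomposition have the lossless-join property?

No

Common attributes: R1 ∩ R2 = {A2, A5}.
No dependency enlarges {A2, A5}, so (A2, A5)⁺ = {A2, A5}.
The closure contains neither all of R1 = {A2, A3, A4, A5, A7} nor all of R2 = {A1, A2, A5, A6}, so the common attributes are not a superkey of either fragment. The join is lossy.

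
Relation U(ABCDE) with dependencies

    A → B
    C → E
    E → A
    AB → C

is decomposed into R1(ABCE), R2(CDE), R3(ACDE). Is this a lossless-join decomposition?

Yes

Chase test. Columns are ABCDE; row i has aⱼ where attribute j ∈ Ri, else bᵢⱼ.
Initial tableau (one row per fragment):
  row 1: a1 a2 a3 b14 a5
  row 2: b21 b22 a3 a4 a5
  row 3: a1 b32 a3 a4 a5
Rows 1 and 3 agree on A; apply A→B and equate their B entries.
Rows 1 and 2 agree on E; apply E→A and equate their A entries.
Rows 1 and 2 agree on A; apply A→B and equate their B entries.
Row 2 is now all distinguished symbols — the join is lossless.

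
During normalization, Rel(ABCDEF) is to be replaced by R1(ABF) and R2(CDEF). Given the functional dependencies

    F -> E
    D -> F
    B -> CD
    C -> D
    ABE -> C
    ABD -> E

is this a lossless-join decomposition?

Common attributes: R1 ∩ R2 = {F}.
Closure of {F}: F → E applies, adding E. So (F)⁺ = {EF}.
The closure contains neither all of R1 = {ABF} nor all of R2 = {CDEF}, so the common attributes are not a superkey of either fragment. The join is lossy.

No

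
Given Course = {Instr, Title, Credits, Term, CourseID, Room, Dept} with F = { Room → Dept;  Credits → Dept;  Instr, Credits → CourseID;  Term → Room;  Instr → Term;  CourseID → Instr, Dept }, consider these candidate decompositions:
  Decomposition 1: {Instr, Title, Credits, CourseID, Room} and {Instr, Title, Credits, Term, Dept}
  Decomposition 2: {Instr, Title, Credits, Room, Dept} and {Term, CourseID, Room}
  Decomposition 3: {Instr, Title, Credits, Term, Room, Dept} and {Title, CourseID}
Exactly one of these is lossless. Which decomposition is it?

Decomposition 1

Decomposition 1: common = {Instr, Title, Credits}, closure = {Instr, Title, Credits, Term, CourseID, Room, Dept} → lossless.
Decomposition 2: common = {Room}, closure = {Room, Dept} → lossy.
Decomposition 3: common = {Title}, closure = {Title} → lossy.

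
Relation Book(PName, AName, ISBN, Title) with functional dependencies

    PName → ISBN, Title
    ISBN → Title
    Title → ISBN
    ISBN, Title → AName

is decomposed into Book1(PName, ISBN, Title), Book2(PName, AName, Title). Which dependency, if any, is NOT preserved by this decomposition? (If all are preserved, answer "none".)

none

PName → ISBN, Title lies within Book1.
ISBN → Title lies within Book1.
Title → ISBN lies within Book1.
ISBN, Title → AName: restricted closure across fragments reaches AName.
Every dependency is enforceable on the fragments, so the decomposition is dependency-preserving.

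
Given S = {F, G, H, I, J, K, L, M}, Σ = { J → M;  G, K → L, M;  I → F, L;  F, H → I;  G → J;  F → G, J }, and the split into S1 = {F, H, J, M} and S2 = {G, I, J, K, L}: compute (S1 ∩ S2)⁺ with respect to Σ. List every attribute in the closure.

S1 ∩ S2 = {J}.
J → M applies, adding M
Closure: {J, M}.

J, M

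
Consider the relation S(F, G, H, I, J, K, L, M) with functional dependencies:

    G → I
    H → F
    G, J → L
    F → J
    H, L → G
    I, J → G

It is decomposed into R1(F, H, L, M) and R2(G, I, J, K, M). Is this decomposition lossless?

No

Common attributes: R1 ∩ R2 = {M}.
No dependency enlarges {M}, so (M)⁺ = {M}.
The closure contains neither all of R1 = {F, H, L, M} nor all of R2 = {G, I, J, K, M}, so the common attributes are not a superkey of either fragment. The join is lossy.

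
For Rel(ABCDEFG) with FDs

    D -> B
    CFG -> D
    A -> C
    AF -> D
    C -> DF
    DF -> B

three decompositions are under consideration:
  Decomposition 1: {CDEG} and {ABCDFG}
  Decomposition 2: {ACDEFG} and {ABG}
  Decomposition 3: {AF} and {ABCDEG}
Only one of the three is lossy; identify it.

Decomposition 1: common = {CDG}, closure = {BCDFG} → lossy.
Decomposition 2: common = {AG}, closure = {ABCDFG} → lossless.
Decomposition 3: common = {A}, closure = {ABCDF} → lossless.

Decomposition 1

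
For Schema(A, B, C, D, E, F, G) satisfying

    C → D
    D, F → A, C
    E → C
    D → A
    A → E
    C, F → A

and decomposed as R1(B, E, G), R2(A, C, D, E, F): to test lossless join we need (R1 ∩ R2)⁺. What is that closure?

R1 ∩ R2 = {E}.
E → C applies, adding C
C → D applies, adding D
D → A applies, adding A
Closure: {A, C, D, E}.

A, C, D, E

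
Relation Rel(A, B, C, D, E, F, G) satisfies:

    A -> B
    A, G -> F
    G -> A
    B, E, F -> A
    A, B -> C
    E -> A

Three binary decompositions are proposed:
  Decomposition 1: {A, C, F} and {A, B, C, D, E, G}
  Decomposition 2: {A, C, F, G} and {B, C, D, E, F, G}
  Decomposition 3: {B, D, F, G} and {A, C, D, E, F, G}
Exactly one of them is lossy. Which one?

Decomposition 1: common = {A, C}, closure = {A, B, C} → lossy.
Decomposition 2: common = {C, F, G}, closure = {A, B, C, F, G} → lossless.
Decomposition 3: common = {D, F, G}, closure = {A, B, C, D, F, G} → lossless.

Decomposition 1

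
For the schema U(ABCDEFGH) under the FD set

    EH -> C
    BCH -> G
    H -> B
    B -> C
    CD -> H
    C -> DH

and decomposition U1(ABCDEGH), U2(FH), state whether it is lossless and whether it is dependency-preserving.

Lossless test: (H)⁺ = {BCDGH}, which is a superkey of neither fragment — lossy.
Dependency preservation: every FD's attributes lie within a single fragment, so each can be enforced locally — preserved.

lossy but dependency-preserving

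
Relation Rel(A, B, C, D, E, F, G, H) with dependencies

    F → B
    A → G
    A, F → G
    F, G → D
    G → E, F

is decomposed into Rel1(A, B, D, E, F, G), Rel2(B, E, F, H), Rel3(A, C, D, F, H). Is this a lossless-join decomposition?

Chase test. Columns are A, B, C, D, E, F, G, H; row i has aⱼ where attribute j ∈ Reli, else bᵢⱼ.
Initial tableau (one row per fragment):
  row 1: a1 a2 b13 a4 a5 a6 a7 b18
  row 2: b21 a2 b23 b24 a5 a6 b27 a8
  row 3: a1 b32 a3 a4 b35 a6 b37 a8
Rows 1 and 3 agree on F; apply F→B and equate their B entries.
Rows 1 and 3 agree on A; apply A→G and equate their G entries.
Rows 1 and 3 agree on G; apply G→E, F and equate their E, F entries.
Row 3 is now all distinguished symbols — the join is lossless.

Yes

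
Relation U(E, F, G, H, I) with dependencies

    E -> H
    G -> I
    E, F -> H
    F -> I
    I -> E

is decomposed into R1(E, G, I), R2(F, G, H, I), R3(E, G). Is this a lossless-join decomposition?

Chase test. Columns are E, F, G, H, I; row i has aⱼ where attribute j ∈ Ri, else bᵢⱼ.
Initial tableau (one row per fragment):
  row 1: a1 b12 a3 b14 a5
  row 2: b21 a2 a3 a4 a5
  row 3: a1 b32 a3 b34 b35
Rows 1 and 3 agree on E; apply E→H and equate their H entries.
Rows 1 and 3 agree on G; apply G→I and equate their I entries.
Rows 1 and 2 agree on I; apply I→E and equate their E entries.
Rows 1 and 2 agree on E; apply E→H and equate their H entries.
Row 2 is now all distinguished symbols — the join is lossless.

Yes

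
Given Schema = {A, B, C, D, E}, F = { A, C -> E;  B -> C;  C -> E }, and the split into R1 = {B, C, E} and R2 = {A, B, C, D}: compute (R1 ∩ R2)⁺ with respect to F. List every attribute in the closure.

B, C, E

R1 ∩ R2 = {B, C}.
C → E applies, adding E
Closure: {B, C, E}.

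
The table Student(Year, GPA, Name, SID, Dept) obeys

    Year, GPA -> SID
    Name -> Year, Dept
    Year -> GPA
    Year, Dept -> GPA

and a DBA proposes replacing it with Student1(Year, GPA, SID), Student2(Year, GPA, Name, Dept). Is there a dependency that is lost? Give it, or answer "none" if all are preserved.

none

Year, GPA → SID lies within Student1.
Name → Year, Dept lies within Student2.
Year → GPA lies within Student1.
Year, Dept → GPA lies within Student2.
Every dependency is enforceable on the fragments, so the decomposition is dependency-preserving.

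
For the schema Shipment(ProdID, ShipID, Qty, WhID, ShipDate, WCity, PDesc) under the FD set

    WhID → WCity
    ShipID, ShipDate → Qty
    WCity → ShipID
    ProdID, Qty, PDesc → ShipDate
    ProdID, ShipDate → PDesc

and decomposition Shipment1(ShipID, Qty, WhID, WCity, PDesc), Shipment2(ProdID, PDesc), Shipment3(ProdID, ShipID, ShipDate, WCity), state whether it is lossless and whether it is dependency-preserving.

lossy and not dependency-preserving

Lossless test (chase): applying each FD to every pair of rows produces no changes in the tableau, so no row becomes fully distinguished — the join is lossy.
Dependency preservation: the restricted closure of {ShipID, ShipDate} across the fragments never reaches {Qty}, so ShipID, ShipDate → Qty cannot be enforced without a join — not preserved.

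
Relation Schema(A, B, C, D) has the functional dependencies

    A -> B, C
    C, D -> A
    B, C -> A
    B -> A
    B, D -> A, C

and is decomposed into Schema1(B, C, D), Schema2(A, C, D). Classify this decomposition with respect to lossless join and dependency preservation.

lossless but not dependency-preserving

Lossless test: (C, D)⁺ = {A, B, C, D}, which contains all of one fragment — lossless.
Dependency preservation: the restricted closure of {A} across the fragments never reaches {B, C}, so A → B, C cannot be enforced without a join — not preserved.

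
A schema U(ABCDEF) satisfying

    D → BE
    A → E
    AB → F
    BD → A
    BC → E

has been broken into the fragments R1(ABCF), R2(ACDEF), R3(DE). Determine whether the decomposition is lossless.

Chase test. Columns are ABCDEF; row i has aⱼ where attribute j ∈ Ri, else bᵢⱼ.
Initial tableau (one row per fragment):
  row 1: a1 a2 a3 b14 b15 a6
  row 2: a1 b22 a3 a4 a5 a6
  row 3: b31 b32 b33 a4 a5 b36
Rows 2 and 3 agree on D; apply D→BE and equate their BE entries.
Rows 1 and 2 agree on A; apply A→E and equate their E entries.
Rows 2 and 3 agree on BD; apply BD→A and equate their A entries.
Rows 2 and 3 agree on AB; apply AB→F and equate their F entries.
No row becomes fully distinguished — the join is lossy.

No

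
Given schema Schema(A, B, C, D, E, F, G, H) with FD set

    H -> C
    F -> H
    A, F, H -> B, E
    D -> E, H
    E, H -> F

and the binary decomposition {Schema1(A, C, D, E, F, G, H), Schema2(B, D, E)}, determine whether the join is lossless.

Common attributes: Schema1 ∩ Schema2 = {D, E}.
Closure of {D, E}: D → E, H applies, adding H; E, H → F applies, adding F; H → C applies, adding C. So (D, E)⁺ = {C, D, E, F, H}.
The closure contains neither all of Schema1 = {A, C, D, E, F, G, H} nor all of Schema2 = {B, D, E}, so the common attributes are not a superkey of either fragment. The join is lossy.

No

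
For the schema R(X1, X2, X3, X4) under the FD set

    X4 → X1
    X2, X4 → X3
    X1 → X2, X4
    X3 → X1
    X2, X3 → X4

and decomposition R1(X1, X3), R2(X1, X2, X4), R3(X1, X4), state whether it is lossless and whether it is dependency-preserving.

Lossless test (chase): Rows 1 and 2 agree on X1; apply X1→X2, X4 and equate their X2, X4 entries. Rows 1 and 3 agree on X1; apply X1→X2, X4 and equate their X2, X4 entries. Rows 1 and 2 agree on X2, X4; apply X2, X4→X3 and equate their X3 entries. Rows 1 and 3 agree on X2, X4; apply X2, X4→X3 and equate their X3 entries. Row 1 is now all distinguished symbols — the join is lossless.
Dependency preservation: X2, X4 → X3; X2, X3 → X4 are not contained in any single fragment, but the restricted closure of each left-hand side across the fragments still reaches the right-hand side; the remaining FDs each lie inside some fragment. All dependencies are preserved.

lossless and dependency-preserving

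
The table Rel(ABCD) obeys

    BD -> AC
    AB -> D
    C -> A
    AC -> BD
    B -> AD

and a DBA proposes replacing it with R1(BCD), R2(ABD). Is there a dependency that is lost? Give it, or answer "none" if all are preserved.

BD → AC: restricted closure across fragments reaches AC.
AB → D lies within R2.
C → A: restricted closure across fragments reaches A.
AC → BD: restricted closure across fragments reaches BD.
B → AD lies within R2.
Every dependency is enforceable on the fragments, so the decomposition is dependency-preserving.

none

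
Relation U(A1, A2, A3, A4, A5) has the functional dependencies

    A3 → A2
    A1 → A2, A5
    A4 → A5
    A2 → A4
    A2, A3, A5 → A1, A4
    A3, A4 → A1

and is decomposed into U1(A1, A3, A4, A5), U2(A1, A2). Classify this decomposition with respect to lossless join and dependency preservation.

lossless but not dependency-preserving

Lossless test: (A1)⁺ = {A1, A2, A4, A5}, which contains all of one fragment — lossless.
Dependency preservation: the restricted closure of {A2} across the fragments never reaches {A4}, so A2 → A4 cannot be enforced without a join — not preserved.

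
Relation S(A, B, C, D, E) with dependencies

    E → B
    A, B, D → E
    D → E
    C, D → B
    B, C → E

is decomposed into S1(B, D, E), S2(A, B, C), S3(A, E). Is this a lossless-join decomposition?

Chase test. Columns are A, B, C, D, E; row i has aⱼ where attribute j ∈ Si, else bᵢⱼ.
Initial tableau (one row per fragment):
  row 1: b11 a2 b13 a4 a5
  row 2: a1 a2 a3 b24 b25
  row 3: a1 b32 b33 b34 a5
Rows 1 and 3 agree on E; apply E→B and equate their B entries.
No row becomes fully distinguished — the join is lossy.

No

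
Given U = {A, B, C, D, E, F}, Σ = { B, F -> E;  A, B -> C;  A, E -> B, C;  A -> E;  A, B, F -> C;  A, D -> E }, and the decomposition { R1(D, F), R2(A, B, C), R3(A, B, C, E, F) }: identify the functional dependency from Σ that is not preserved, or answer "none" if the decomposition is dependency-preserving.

none

B, F → E lies within R3.
A, B → C lies within R2.
A, E → B, C lies within R3.
A → E lies within R3.
A, B, F → C lies within R3.
A, D → E: restricted closure across fragments reaches E.
Every dependency is enforceable on the fragments, so the decomposition is dependency-preserving.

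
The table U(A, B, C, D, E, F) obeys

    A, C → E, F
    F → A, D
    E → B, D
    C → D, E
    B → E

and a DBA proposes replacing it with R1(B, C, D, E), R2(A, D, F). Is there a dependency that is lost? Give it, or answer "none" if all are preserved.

Check A, C → E, F: no single fragment contains all of {A, C, E, F}, and the restricted closure of {A, C} across the fragments never reaches {E, F}.
F → A, D is preserved.
E → B, D is preserved.
C → D, E is preserved.
B → E is preserved.

A, C → E, F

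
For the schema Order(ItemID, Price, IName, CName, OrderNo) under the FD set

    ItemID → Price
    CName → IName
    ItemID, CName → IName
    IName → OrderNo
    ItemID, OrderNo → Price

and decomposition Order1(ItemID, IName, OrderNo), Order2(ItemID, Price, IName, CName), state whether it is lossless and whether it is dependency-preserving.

Lossless test: (ItemID, IName)⁺ = {ItemID, Price, IName, OrderNo}, which contains all of one fragment — lossless.
Dependency preservation: ItemID, OrderNo → Price is not contained in any single fragment, but the restricted closure of its left-hand side across the fragments still reaches the right-hand side; the remaining FDs each lie inside some fragment. All dependencies are preserved.

lossless and dependency-preserving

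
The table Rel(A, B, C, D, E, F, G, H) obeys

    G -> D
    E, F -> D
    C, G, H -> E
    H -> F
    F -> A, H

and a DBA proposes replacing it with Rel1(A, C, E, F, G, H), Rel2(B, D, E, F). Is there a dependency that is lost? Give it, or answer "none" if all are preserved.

Check G → D: no single fragment contains all of {D, G}, and the restricted closure of {G} across the fragments never reaches {D}.
E, F → D is preserved.
C, G, H → E is preserved.
H → F is preserved.
F → A, H is preserved.

G -> D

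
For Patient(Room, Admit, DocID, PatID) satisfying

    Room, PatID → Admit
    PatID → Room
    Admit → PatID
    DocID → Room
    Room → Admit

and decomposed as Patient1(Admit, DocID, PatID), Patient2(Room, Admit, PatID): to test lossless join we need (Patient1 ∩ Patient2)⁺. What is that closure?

Patient1 ∩ Patient2 = {Admit, PatID}.
PatID → Room applies, adding Room
Closure: {Room, Admit, PatID}.

Room, Admit, PatID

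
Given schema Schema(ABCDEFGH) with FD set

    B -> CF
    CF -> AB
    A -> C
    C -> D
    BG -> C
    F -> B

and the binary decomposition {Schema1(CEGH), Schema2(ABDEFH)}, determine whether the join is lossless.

Common attributes: Schema1 ∩ Schema2 = {EH}.
No dependency enlarges {EH}, so (EH)⁺ = {EH}.
The closure contains neither all of Schema1 = {CEGH} nor all of Schema2 = {ABDEFH}, so the common attributes are not a superkey of either fragment. The join is lossy.

No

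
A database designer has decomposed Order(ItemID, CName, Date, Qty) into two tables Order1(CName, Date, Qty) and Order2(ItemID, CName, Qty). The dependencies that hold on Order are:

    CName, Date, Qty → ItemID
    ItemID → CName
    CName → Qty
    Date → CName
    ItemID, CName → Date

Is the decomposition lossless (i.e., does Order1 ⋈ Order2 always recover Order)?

No

Common attributes: Order1 ∩ Order2 = {CName, Qty}.
No dependency enlarges {CName, Qty}, so (CName, Qty)⁺ = {CName, Qty}.
The closure contains neither all of Order1 = {CName, Date, Qty} nor all of Order2 = {ItemID, CName, Qty}, so the common attributes are not a superkey of either fragment. The join is lossy.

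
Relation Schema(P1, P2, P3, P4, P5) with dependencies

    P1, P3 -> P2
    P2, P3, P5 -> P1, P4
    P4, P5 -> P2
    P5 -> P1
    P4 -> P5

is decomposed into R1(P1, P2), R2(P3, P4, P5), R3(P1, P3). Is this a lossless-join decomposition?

No

Chase test. Columns are P1, P2, P3, P4, P5; row i has aⱼ where attribute j ∈ Ri, else bᵢⱼ.
Initial tableau (one row per fragment):
  row 1: a1 a2 b13 b14 b15
  row 2: b21 b22 a3 a4 a5
  row 3: a1 b32 a3 b34 b35
No row becomes fully distinguished — the join is lossy.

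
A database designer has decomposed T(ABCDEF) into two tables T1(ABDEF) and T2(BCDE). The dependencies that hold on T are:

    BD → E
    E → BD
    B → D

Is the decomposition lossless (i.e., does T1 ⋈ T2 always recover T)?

No

Common attributes: T1 ∩ T2 = {BDE}.
No dependency enlarges {BDE}, so (BDE)⁺ = {BDE}.
The closure contains neither all of T1 = {ABDEF} nor all of T2 = {BCDE}, so the common attributes are not a superkey of either fragment. The join is lossy.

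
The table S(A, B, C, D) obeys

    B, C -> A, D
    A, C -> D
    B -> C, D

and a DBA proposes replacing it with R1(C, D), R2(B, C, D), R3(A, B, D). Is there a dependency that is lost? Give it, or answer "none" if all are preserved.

A, C -> D

Check A, C → D: no single fragment contains all of {A, C, D}, and the restricted closure of {A, C} across the fragments never reaches {D}.
B, C → A, D is preserved.
B → C, D is preserved.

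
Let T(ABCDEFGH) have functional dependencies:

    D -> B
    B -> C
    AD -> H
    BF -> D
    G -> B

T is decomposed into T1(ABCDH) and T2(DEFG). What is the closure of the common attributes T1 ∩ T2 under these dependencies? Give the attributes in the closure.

T1 ∩ T2 = {D}.
D → B applies, adding B
B → C applies, adding C
Closure: {BCD}.

BCD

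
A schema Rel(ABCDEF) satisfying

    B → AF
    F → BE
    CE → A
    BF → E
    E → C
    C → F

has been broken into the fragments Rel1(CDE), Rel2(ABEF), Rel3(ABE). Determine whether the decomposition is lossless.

Chase test. Columns are ABCDEF; row i has aⱼ where attribute j ∈ Reli, else bᵢⱼ.
Initial tableau (one row per fragment):
  row 1: b11 b12 a3 a4 a5 b16
  row 2: a1 a2 b23 b24 a5 a6
  row 3: a1 a2 b33 b34 a5 b36
Rows 2 and 3 agree on B; apply B→AF and equate their AF entries.
Rows 1 and 2 agree on E; apply E→C and equate their C entries.
Rows 1 and 3 agree on E; apply E→C and equate their C entries.
Rows 1 and 2 agree on C; apply C→F and equate their F entries.
Rows 1 and 2 agree on F; apply F→BE and equate their BE entries.
Rows 1 and 2 agree on CE; apply CE→A and equate their A entries.
Row 1 is now all distinguished symbols — the join is lossless.

Yes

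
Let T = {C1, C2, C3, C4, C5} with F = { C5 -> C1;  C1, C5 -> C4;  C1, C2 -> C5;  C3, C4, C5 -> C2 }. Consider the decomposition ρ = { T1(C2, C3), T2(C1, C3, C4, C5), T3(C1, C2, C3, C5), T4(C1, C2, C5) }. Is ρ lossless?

Chase test. Columns are C1, C2, C3, C4, C5; row i has aⱼ where attribute j ∈ Ti, else bᵢⱼ.
Initial tableau (one row per fragment):
  row 1: b11 a2 a3 b14 b15
  row 2: a1 b22 a3 a4 a5
  row 3: a1 a2 a3 b34 a5
  row 4: a1 a2 b43 b44 a5
Rows 2 and 3 agree on C1, C5; apply C1, C5→C4 and equate their C4 entries.
Rows 2 and 4 agree on C1, C5; apply C1, C5→C4 and equate their C4 entries.
Rows 2 and 3 agree on C3, C4, C5; apply C3, C4, C5→C2 and equate their C2 entries.
Row 2 is now all distinguished symbols — the join is lossless.

Yes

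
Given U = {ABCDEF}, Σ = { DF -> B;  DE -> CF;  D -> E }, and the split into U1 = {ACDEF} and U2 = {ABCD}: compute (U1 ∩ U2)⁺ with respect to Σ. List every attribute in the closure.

ABCDEF

U1 ∩ U2 = {ACD}.
D → E applies, adding E
DE → CF applies, adding F
DF → B applies, adding B
Closure: {ABCDEF}.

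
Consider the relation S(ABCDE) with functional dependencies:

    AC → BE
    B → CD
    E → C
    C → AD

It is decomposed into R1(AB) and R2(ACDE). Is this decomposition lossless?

No

Common attributes: R1 ∩ R2 = {A}.
No dependency enlarges {A}, so (A)⁺ = {A}.
The closure contains neither all of R1 = {AB} nor all of R2 = {ACDE}, so the common attributes are not a superkey of either fragment. The join is lossy.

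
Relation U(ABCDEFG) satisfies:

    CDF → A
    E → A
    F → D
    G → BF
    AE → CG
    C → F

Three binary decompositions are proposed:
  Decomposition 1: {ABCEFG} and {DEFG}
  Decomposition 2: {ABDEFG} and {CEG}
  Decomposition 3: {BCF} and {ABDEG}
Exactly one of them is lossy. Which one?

Decomposition 3

Decomposition 1: common = {EFG}, closure = {ABCDEFG} → lossless.
Decomposition 2: common = {EG}, closure = {ABCDEFG} → lossless.
Decomposition 3: common = {B}, closure = {B} → lossy.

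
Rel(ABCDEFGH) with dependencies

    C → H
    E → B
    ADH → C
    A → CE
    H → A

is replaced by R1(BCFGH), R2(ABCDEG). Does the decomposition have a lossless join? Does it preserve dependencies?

Lossless test: (BCG)⁺ = {ABCEGH}, which is a superkey of neither fragment — lossy.
Dependency preservation: ADH → C; H → A are not contained in any single fragment, but the restricted closure of each left-hand side across the fragments still reaches the right-hand side; the remaining FDs each lie inside some fragment. All dependencies are preserved.

lossy but dependency-preserving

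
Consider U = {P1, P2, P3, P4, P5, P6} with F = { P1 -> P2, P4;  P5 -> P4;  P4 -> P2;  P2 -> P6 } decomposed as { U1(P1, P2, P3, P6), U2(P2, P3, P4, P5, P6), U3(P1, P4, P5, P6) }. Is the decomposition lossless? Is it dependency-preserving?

Lossless test (chase): Rows 1 and 3 agree on P1; apply P1→P2, P4 and equate their P2, P4 entries. No row becomes fully distinguished — the join is lossy.
Dependency preservation: P1 → P2, P4 is not contained in any single fragment, but the restricted closure of its left-hand side across the fragments still reaches the right-hand side; the remaining FDs each lie inside some fragment. All dependencies are preserved.

lossy but dependency-preserving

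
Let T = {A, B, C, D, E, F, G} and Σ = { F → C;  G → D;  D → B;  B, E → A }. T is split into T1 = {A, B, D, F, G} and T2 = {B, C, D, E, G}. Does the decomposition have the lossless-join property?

No

Common attributes: T1 ∩ T2 = {B, D, G}.
No dependency enlarges {B, D, G}, so (B, D, G)⁺ = {B, D, G}.
The closure contains neither all of T1 = {A, B, D, F, G} nor all of T2 = {B, C, D, E, G}, so the common attributes are not a superkey of either fragment. The join is lossy.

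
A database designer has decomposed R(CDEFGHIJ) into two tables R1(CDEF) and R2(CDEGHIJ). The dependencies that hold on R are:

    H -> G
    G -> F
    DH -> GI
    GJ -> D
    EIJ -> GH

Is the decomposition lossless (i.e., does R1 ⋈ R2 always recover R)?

No

Common attributes: R1 ∩ R2 = {CDE}.
No dependency enlarges {CDE}, so (CDE)⁺ = {CDE}.
The closure contains neither all of R1 = {CDEF} nor all of R2 = {CDEGHIJ}, so the common attributes are not a superkey of either fragment. The join is lossy.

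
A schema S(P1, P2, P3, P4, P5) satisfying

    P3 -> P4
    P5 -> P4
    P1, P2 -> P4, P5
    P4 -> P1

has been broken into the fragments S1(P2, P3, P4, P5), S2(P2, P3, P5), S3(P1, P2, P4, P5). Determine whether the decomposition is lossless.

Chase test. Columns are P1, P2, P3, P4, P5; row i has aⱼ where attribute j ∈ Si, else bᵢⱼ.
Initial tableau (one row per fragment):
  row 1: b11 a2 a3 a4 a5
  row 2: b21 a2 a3 b24 a5
  row 3: a1 a2 b33 a4 a5
Rows 1 and 2 agree on P3; apply P3→P4 and equate their P4 entries.
Rows 1 and 2 agree on P4; apply P4→P1 and equate their P1 entries.
Rows 1 and 3 agree on P4; apply P4→P1 and equate their P1 entries.
Row 1 is now all distinguished symbols — the join is lossless.

Yes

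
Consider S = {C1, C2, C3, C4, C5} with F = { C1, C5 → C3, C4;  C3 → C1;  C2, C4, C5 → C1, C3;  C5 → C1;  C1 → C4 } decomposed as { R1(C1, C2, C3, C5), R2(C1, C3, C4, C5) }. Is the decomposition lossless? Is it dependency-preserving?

Lossless test: (C1, C3, C5)⁺ = {C1, C3, C4, C5}, which contains all of one fragment — lossless.
Dependency preservation: C2, C4, C5 → C1, C3 is not contained in any single fragment, but the restricted closure of its left-hand side across the fragments still reaches the right-hand side; the remaining FDs each lie inside some fragment. All dependencies are preserved.

lossless and dependency-preserving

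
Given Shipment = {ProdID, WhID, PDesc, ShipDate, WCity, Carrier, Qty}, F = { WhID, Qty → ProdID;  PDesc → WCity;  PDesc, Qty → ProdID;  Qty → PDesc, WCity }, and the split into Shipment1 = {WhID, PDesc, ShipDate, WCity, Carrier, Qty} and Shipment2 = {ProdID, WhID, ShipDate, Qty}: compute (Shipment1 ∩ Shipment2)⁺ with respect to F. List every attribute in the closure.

Shipment1 ∩ Shipment2 = {WhID, ShipDate, Qty}.
WhID, Qty → ProdID applies, adding ProdID
Qty → PDesc, WCity applies, adding PDesc, WCity
Closure: {ProdID, WhID, PDesc, ShipDate, WCity, Qty}.

ProdID, WhID, PDesc, ShipDate, WCity, Qty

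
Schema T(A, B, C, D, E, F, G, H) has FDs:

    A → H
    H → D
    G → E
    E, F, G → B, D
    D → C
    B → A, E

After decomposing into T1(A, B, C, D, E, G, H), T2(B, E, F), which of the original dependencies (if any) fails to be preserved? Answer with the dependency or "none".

E, F, G → B, D

Check E, F, G → B, D: no single fragment contains all of {B, D, E, F, G}, and the restricted closure of {E, F, G} across the fragments never reaches {B, D}.
A → H is preserved.
H → D is preserved.
G → E is preserved.
D → C is preserved.
B → A, E is preserved.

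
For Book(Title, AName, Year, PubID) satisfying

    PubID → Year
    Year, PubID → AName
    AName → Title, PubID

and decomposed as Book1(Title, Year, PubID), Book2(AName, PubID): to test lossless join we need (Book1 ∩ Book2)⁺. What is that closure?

Book1 ∩ Book2 = {PubID}.
PubID → Year applies, adding Year
Year, PubID → AName applies, adding AName
AName → Title, PubID applies, adding Title
Closure: {Title, AName, Year, PubID}.

Title, AName, Year, PubID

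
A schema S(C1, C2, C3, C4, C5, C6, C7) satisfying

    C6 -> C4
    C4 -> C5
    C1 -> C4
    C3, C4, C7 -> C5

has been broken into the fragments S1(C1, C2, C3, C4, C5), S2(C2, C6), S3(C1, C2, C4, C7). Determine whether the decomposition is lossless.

No

Chase test. Columns are C1, C2, C3, C4, C5, C6, C7; row i has aⱼ where attribute j ∈ Si, else bᵢⱼ.
Initial tableau (one row per fragment):
  row 1: a1 a2 a3 a4 a5 b16 b17
  row 2: b21 a2 b23 b24 b25 a6 b27
  row 3: a1 a2 b33 a4 b35 b36 a7
Rows 1 and 3 agree on C4; apply C4→C5 and equate their C5 entries.
No row becomes fully distinguished — the join is lossy.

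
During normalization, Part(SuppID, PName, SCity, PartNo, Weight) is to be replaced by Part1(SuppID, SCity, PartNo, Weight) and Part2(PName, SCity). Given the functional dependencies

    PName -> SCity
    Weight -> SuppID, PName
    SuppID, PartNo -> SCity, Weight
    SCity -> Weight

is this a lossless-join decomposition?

Yes

Common attributes: Part1 ∩ Part2 = {SCity}.
Closure of {SCity}: SCity → Weight applies, adding Weight; Weight → SuppID, PName applies, adding SuppID, PName. So (SCity)⁺ = {SuppID, PName, SCity, Weight}.
This closure contains every attribute of Part2, so Part1 ∩ Part2 → Part2. The join is lossless.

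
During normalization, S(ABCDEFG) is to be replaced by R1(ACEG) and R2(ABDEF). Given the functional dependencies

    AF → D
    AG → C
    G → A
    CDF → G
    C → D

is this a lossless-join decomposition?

No

Common attributes: R1 ∩ R2 = {AE}.
No dependency enlarges {AE}, so (AE)⁺ = {AE}.
The closure contains neither all of R1 = {ACEG} nor all of R2 = {ABDEF}, so the common attributes are not a superkey of either fragment. The join is lossy.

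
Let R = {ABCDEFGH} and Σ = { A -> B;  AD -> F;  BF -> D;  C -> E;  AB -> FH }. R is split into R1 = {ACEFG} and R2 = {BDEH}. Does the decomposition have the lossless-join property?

Common attributes: R1 ∩ R2 = {E}.
No dependency enlarges {E}, so (E)⁺ = {E}.
The closure contains neither all of R1 = {ACEFG} nor all of R2 = {BDEH}, so the common attributes are not a superkey of either fragment. The join is lossy.

No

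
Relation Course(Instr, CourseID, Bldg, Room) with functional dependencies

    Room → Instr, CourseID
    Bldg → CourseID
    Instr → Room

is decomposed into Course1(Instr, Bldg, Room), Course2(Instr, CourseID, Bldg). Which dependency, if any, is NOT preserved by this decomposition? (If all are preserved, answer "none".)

Room → Instr, CourseID: restricted closure across fragments reaches Instr, CourseID.
Bldg → CourseID lies within Course2.
Instr → Room lies within Course1.
Every dependency is enforceable on the fragments, so the decomposition is dependency-preserving.

none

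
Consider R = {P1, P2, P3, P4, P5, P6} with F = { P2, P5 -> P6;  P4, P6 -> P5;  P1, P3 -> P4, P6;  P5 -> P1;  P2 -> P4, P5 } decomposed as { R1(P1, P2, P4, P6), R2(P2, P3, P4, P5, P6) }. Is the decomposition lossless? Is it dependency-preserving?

Lossless test: (P2, P4, P6)⁺ = {P1, P2, P4, P5, P6}, which contains all of one fragment — lossless.
Dependency preservation: the restricted closure of {P1, P3} across the fragments never reaches {P4, P6}, so P1, P3 → P4, P6 cannot be enforced without a join — not preserved.

lossless but not dependency-preserving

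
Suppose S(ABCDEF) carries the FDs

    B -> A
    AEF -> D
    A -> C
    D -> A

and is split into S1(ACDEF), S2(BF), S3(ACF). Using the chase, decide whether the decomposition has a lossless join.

No

Chase test. Columns are ABCDEF; row i has aⱼ where attribute j ∈ Si, else bᵢⱼ.
Initial tableau (one row per fragment):
  row 1: a1 b12 a3 a4 a5 a6
  row 2: b21 a2 b23 b24 b25 a6
  row 3: a1 b32 a3 b34 b35 a6
No row becomes fully distinguished — the join is lossy.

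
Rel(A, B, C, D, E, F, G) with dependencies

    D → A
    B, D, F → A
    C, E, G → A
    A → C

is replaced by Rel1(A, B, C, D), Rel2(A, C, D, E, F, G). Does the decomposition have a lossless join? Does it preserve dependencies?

lossy but dependency-preserving

Lossless test: (A, C, D)⁺ = {A, C, D}, which is a superkey of neither fragment — lossy.
Dependency preservation: B, D, F → A is not contained in any single fragment, but the restricted closure of its left-hand side across the fragments still reaches the right-hand side; the remaining FDs each lie inside some fragment. All dependencies are preserved.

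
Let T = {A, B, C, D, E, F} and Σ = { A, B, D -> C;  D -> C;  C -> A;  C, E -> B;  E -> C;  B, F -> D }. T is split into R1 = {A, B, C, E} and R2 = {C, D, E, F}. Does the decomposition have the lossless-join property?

Common attributes: R1 ∩ R2 = {C, E}.
Closure of {C, E}: C → A applies, adding A; C, E → B applies, adding B. So (C, E)⁺ = {A, B, C, E}.
This closure contains every attribute of R1, so R1 ∩ R2 → R1. The join is lossless.

Yes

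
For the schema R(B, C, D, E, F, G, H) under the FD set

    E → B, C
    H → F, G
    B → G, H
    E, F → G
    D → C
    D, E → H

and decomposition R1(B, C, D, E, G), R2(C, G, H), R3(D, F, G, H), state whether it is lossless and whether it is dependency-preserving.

lossy and not dependency-preserving

Lossless test (chase): Rows 2 and 3 agree on H; apply H→F, G and equate their F, G entries. Rows 1 and 3 agree on D; apply D→C and equate their C entries. No row becomes fully distinguished — the join is lossy.
Dependency preservation: the restricted closure of {B} across the fragments never reaches {G, H}, so B → G, H cannot be enforced without a join — not preserved.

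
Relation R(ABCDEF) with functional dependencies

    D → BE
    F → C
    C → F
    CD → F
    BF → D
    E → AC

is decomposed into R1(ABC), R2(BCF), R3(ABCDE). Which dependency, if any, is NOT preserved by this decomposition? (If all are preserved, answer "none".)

none

D → BE lies within R3.
F → C lies within R2.
C → F lies within R2.
CD → F: restricted closure across fragments reaches F.
BF → D: restricted closure across fragments reaches D.
E → AC lies within R3.
Every dependency is enforceable on the fragments, so the decomposition is dependency-preserving.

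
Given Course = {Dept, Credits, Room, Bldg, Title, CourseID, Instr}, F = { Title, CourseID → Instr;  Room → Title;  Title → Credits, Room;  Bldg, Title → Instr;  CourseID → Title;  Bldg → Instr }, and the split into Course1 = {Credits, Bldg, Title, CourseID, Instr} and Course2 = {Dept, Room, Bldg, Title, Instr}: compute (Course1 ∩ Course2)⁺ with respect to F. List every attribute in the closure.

Course1 ∩ Course2 = {Bldg, Title, Instr}.
Title → Credits, Room applies, adding Credits, Room
Closure: {Credits, Room, Bldg, Title, Instr}.

Credits, Room, Bldg, Title, Instr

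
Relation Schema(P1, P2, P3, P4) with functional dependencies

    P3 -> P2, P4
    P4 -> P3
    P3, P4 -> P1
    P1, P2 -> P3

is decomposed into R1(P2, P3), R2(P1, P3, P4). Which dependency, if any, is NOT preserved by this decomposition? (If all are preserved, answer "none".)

Check P1, P2 → P3: no single fragment contains all of {P1, P2, P3}, and the restricted closure of {P1, P2} across the fragments never reaches {P3}.
P3 → P2, P4 is preserved.
P4 → P3 is preserved.
P3, P4 → P1 is preserved.

P1, P2 -> P3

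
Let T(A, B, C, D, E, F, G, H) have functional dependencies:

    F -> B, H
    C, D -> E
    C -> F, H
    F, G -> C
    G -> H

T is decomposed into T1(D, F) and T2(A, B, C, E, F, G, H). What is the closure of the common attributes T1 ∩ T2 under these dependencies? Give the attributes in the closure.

B, F, H

T1 ∩ T2 = {F}.
F → B, H applies, adding B, H
Closure: {B, F, H}.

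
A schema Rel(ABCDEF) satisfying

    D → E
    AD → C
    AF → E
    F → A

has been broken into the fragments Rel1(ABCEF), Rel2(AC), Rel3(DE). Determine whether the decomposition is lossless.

Chase test. Columns are ABCDEF; row i has aⱼ where attribute j ∈ Reli, else bᵢⱼ.
Initial tableau (one row per fragment):
  row 1: a1 a2 a3 b14 a5 a6
  row 2: a1 b22 a3 b24 b25 b26
  row 3: b31 b32 b33 a4 a5 b36
No row becomes fully distinguished — the join is lossy.

No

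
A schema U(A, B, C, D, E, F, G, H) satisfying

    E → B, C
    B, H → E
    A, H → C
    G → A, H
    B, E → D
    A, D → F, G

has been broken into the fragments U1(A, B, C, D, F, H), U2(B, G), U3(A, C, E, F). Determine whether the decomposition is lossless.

No

Chase test. Columns are A, B, C, D, E, F, G, H; row i has aⱼ where attribute j ∈ Ui, else bᵢⱼ.
Initial tableau (one row per fragment):
  row 1: a1 a2 a3 a4 b15 a6 b17 a8
  row 2: b21 a2 b23 b24 b25 b26 a7 b28
  row 3: a1 b32 a3 b34 a5 a6 b37 b38
No row becomes fully distinguished — the join is lossy.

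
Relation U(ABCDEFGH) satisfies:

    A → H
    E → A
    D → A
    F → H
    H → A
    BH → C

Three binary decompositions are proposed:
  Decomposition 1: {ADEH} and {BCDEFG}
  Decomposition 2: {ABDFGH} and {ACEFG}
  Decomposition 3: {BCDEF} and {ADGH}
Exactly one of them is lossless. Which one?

Decomposition 1

Decomposition 1: common = {DE}, closure = {ADEH} → lossless.
Decomposition 2: common = {AFG}, closure = {AFGH} → lossy.
Decomposition 3: common = {D}, closure = {ADH} → lossy.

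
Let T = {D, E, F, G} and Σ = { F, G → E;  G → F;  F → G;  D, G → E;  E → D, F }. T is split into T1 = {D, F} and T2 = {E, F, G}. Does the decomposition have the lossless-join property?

Yes

Common attributes: T1 ∩ T2 = {F}.
Closure of {F}: F → G applies, adding G; F, G → E applies, adding E; E → D, F applies, adding D. So (F)⁺ = {D, E, F, G}.
This closure contains every attribute of T1, so T1 ∩ T2 → T1. The join is lossless.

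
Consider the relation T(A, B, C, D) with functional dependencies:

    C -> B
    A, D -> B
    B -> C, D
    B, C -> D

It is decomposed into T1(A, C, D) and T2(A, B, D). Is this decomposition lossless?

Yes

Common attributes: T1 ∩ T2 = {A, D}.
Closure of {A, D}: A, D → B applies, adding B; B → C, D applies, adding C. So (A, D)⁺ = {A, B, C, D}.
This closure contains every attribute of T1, so T1 ∩ T2 → T1. The join is lossless.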